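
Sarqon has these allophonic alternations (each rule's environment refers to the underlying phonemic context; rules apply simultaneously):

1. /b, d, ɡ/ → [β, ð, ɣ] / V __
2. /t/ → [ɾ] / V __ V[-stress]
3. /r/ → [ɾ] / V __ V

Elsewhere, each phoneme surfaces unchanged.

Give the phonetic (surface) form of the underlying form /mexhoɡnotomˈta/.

[mexhoɣnoɾomˈta]

/ɡ/ (between /o/ and /n/): immediately after a vowel, so rule 1 applies → [ɣ].
/t/ (between /o/ and /o/): between a vowel and a following unstressed vowel, so rule 2 applies → [ɾ].
/t/ (between /m/ and /a/) is in the target of rule 2 but the environment (between a vowel and a following unstressed vowel) is not met → [t].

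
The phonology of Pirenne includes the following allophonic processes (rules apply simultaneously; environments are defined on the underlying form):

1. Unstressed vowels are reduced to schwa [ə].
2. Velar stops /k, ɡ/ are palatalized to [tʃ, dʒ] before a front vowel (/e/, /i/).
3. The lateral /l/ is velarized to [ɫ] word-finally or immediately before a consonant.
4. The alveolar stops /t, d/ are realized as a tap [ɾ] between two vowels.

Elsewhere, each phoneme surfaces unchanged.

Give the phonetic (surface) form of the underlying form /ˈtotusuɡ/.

/t/ (word-initial) is in the target of rule 4 but the environment (between two vowels) is not met → [t].
/o/ (between /t/ and /t/) is in the target of rule 1 but the environment (in an unstressed syllable) is not met → [o].
/t/ (between /o/ and /u/) occurs between two vowels → [ɾ] by rule 4.
/u/ meets the environment for rule 1 (in an unstressed syllable) → [ə].
/s/ stays [s].
Rule 1 applies to /u/ (between /s/ and /ɡ/: in an unstressed syllable) → [ə].
/ɡ/ (word-final): rule 2 targets it, but not before a front vowel → unchanged [ɡ].

[ˈtoɾəsəɡ]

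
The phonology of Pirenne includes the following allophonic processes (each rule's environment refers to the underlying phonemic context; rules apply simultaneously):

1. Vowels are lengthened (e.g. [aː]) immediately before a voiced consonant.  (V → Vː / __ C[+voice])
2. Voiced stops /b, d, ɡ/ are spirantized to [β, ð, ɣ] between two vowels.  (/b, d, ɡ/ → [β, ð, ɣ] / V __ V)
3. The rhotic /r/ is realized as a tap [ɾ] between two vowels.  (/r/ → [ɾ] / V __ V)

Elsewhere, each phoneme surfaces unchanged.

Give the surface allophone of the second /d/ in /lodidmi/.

[d]

/d/ (between /i/ and /m/) is in the target of rule 2 but the environment (between two vowels) is not met → [d].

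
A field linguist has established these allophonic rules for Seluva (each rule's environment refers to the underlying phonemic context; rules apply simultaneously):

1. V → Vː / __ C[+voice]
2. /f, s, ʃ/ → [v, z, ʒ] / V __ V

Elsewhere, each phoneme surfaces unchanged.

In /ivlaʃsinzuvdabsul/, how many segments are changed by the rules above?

Segments that undergo a rule: /i/ → [iː] (rule 1); /i/ → [iː] (rule 1); /u/ → [uː] (rule 1); /a/ → [aː] (rule 1); /u/ → [uː] (rule 1).
All other segments surface unchanged.

5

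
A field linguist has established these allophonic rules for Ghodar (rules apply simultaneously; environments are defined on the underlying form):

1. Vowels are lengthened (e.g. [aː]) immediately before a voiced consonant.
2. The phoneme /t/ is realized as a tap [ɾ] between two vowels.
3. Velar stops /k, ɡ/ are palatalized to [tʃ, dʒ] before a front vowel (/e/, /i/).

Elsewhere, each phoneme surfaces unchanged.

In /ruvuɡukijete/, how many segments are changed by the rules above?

5

Segments that undergo a rule: /u/ → [uː] (rule 1); /u/ → [uː] (rule 1); /k/ → [tʃ] (rule 3); /i/ → [iː] (rule 1); /t/ → [ɾ] (rule 2).
All other segments surface unchanged.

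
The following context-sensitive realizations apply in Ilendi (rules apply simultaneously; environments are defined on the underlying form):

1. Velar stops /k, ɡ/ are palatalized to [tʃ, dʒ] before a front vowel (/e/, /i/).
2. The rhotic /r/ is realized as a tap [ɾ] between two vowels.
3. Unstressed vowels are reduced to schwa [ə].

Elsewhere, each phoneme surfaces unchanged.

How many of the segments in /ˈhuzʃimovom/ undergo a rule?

3

Segments that undergo a rule: /i/ → [ə] (rule 3); /o/ → [ə] (rule 3); /o/ → [ə] (rule 3).
All other segments surface unchanged.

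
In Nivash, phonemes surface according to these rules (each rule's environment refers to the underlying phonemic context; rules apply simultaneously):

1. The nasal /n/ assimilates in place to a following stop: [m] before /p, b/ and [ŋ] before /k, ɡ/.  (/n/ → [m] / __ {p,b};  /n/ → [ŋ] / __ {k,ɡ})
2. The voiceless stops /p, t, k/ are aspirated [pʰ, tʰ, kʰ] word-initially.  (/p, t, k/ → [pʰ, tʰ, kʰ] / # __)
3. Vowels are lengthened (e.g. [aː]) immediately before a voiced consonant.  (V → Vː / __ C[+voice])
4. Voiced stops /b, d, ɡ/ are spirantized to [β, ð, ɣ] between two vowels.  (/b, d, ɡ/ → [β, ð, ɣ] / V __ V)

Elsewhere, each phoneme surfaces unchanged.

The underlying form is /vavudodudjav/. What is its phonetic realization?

[vaːvuːðoːðuːdjaːv]

/v/ — not in any rule's target class → [v].
/a/ (between /v/ and /v/) occurs before a voiced consonant → [aː] by rule 3.
/v/ — not in any rule's target class → [v].
Rule 3 applies to /u/ (between /v/ and /d/: before a voiced consonant) → [uː].
Rule 4 applies to /d/ (between /u/ and /o/: between two vowels) → [ð].
Rule 3 applies to /o/ (between /d/ and /d/: before a voiced consonant) → [oː].
/d/ — between /o/ and /u/, between two vowels — surfaces as [ð] (rule 4).
/u/ (between /d/ and /d/) occurs before a voiced consonant → [uː] by rule 3.
/d/ — between /u/ and /j/; rule 4 does not apply here → [d].
/j/ stays [j].
/a/ — between /j/ and /v/, before a voiced consonant — surfaces as [aː] (rule 3).
/v/ (word-final): no rule targets it → [v].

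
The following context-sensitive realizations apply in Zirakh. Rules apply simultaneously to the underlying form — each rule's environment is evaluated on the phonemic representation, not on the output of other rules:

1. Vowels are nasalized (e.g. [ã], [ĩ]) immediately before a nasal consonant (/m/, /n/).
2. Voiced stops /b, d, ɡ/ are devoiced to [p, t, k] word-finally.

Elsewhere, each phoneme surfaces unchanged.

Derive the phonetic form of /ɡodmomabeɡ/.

/ɡ/ — word-initial; rule 2 does not apply here → [ɡ].
/o/ (between /ɡ/ and /d/) fails the environment for rule 1, so it stays [o].
/d/ — between /o/ and /m/; rule 2 does not apply here → [d].
/m/ stays [m].
/o/ meets the environment for rule 1 (before a nasal consonant) → [õ].
/m/ (between /o/ and /a/): no rule targets it → [m].
/a/ (between /m/ and /b/) is in the target of rule 1 but the environment (before a nasal consonant) is not met → [a].
/b/ (between /a/ and /e/) is in the target of rule 2 but the environment (word-finally) is not met → [b].
/e/ (between /b/ and /ɡ/) fails the environment for rule 1, so it stays [e].
/ɡ/ — word-final, word-finally — surfaces as [k] (rule 2).

[ɡodmõmabek]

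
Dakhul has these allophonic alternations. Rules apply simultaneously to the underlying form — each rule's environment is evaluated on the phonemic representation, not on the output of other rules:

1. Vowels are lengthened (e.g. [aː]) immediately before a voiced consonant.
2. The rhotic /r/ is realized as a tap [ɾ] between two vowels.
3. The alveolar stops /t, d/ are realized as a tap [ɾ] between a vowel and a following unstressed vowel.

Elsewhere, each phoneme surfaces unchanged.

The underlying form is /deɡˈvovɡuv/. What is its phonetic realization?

[deːɡˈvoːvɡuːv]

/d/ (word-initial): rule 3 targets it, but not between a vowel and a following unstressed vowel → unchanged [d].
/e/ — between /d/ and /ɡ/, before a voiced consonant — surfaces as [eː] (rule 1).
/o/ — between /v/ and /v/, before a voiced consonant — surfaces as [oː] (rule 1).
Rule 1 applies to /u/ (between /ɡ/ and /v/: before a voiced consonant) → [uː].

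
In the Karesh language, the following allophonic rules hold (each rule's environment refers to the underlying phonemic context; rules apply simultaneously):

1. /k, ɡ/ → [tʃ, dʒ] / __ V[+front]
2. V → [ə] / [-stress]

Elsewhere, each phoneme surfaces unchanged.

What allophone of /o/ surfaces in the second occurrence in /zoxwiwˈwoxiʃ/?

/o/ (between /w/ and /x/): rule 2 targets it, but not in an unstressed syllable → unchanged [o].

[o]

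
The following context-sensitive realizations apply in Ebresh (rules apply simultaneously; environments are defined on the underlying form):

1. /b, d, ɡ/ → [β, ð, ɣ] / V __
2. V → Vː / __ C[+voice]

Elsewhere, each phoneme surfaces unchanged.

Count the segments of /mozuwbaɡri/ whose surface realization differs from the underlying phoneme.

4

Segments that undergo a rule: /o/ → [oː] (rule 2); /u/ → [uː] (rule 2); /a/ → [aː] (rule 2); /ɡ/ → [ɣ] (rule 1).
All other segments surface unchanged.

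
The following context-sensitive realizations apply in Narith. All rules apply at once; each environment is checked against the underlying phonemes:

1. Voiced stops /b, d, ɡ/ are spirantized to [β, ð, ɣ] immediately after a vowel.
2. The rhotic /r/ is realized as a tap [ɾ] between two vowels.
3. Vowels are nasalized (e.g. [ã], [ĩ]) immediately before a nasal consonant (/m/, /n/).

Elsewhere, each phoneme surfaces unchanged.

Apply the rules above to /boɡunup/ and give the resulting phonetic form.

[boɣũnup]

/b/ (word-initial) is in the target of rule 1 but the environment (immediately after a vowel) is not met → [b].
/o/ — between /b/ and /ɡ/; rule 3 does not apply here → [o].
/ɡ/ (between /o/ and /u/) occurs immediately after a vowel → [ɣ] by rule 1.
/u/ (between /ɡ/ and /n/): before a nasal consonant, so rule 3 applies → [ũ].
/n/ — not in any rule's target class → [n].
/u/ (between /n/ and /p/) is in the target of rule 3 but the environment (before a nasal consonant) is not met → [u].
/p/ — not in any rule's target class → [p].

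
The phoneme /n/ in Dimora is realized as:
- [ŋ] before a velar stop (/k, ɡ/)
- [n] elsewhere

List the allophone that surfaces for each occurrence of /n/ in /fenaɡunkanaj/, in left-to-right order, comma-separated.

[n], [ŋ], [n]

Occurrence 1 (position 3): no conditioning environment matches → elsewhere allophone [n].
Occurrence 2 (position 7): before a velar stop → [ŋ].
Occurrence 3 (position 10): no conditioning environment matches → elsewhere allophone [n].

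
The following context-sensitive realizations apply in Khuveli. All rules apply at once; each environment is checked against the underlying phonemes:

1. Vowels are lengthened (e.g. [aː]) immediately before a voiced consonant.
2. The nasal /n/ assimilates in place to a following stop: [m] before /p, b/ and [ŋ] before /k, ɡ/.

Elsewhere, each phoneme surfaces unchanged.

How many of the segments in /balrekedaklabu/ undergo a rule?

Segments that undergo a rule: /a/ → [aː] (rule 1); /e/ → [eː] (rule 1); /a/ → [aː] (rule 1).
All other segments surface unchanged.

3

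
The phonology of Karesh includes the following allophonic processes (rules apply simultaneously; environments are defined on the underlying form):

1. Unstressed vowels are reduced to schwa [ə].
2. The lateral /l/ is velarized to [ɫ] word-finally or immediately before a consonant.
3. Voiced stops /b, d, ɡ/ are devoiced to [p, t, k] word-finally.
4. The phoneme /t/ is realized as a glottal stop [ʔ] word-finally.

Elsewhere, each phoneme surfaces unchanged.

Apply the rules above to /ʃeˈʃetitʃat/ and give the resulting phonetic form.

[ʃəˈʃetətʃəʔ]

/ʃ/ — not in any rule's target class → [ʃ].
/e/ — between /ʃ/ and /ʃ/, in an unstressed syllable — surfaces as [ə] (rule 1).
/ʃ/ (between /e/ and /e/): no rule targets it → [ʃ].
/e/ — between /ʃ/ and /t/; rule 1 does not apply here → [e].
/t/ (between /e/ and /i/) fails the environment for rule 4, so it stays [t].
/i/ — between /t/ and /t/, in an unstressed syllable — surfaces as [ə] (rule 1).
/t/ (between /i/ and /ʃ/): rule 4 targets it, but not word-finally → unchanged [t].
/ʃ/ — not in any rule's target class → [ʃ].
Rule 1 applies to /a/ (between /ʃ/ and /t/: in an unstressed syllable) → [ə].
/t/ (word-final) occurs word-finally → [ʔ] by rule 4.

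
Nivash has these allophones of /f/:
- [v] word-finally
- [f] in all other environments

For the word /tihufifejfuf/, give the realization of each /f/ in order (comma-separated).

[f], [f], [f], [v]

Occurrence 1 (position 5): no conditioning environment matches → elsewhere allophone [f].
Occurrence 2 (position 7): no conditioning environment matches → elsewhere allophone [f].
Occurrence 3 (position 10): no conditioning environment matches → elsewhere allophone [f].
Occurrence 4 (position 12): word-finally → [v].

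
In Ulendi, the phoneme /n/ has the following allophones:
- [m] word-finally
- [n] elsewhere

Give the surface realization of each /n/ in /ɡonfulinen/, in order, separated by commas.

[n], [n], [m]

Occurrence 1 (position 3): no conditioning environment matches → elsewhere allophone [n].
Occurrence 2 (position 8): no conditioning environment matches → elsewhere allophone [n].
Occurrence 3 (position 10): word-finally → [m].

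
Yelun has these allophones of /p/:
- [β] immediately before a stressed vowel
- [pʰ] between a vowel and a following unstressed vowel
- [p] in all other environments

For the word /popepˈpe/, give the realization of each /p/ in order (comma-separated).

Occurrence 1 (position 1): no conditioning environment matches → elsewhere allophone [p].
Occurrence 2 (position 3): between a vowel and a following unstressed vowel → [pʰ].
Occurrence 3 (position 5): no conditioning environment matches → elsewhere allophone [p].
Occurrence 4 (position 6): immediately before a stressed vowel → [β].

[p], [pʰ], [p], [β]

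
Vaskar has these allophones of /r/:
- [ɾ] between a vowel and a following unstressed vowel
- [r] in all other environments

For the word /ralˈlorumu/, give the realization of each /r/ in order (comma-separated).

[r], [ɾ]

Occurrence 1 (position 1): no conditioning environment matches → elsewhere allophone [r].
Occurrence 2 (position 6): between a vowel and a following unstressed vowel → [ɾ].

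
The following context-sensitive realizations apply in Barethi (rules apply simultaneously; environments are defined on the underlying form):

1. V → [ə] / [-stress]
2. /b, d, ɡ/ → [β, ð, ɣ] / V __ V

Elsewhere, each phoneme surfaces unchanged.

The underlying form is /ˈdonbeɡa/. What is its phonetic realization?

[ˈdonbəɣə]

/d/ (word-initial): rule 2 targets it, but not between two vowels → unchanged [d].
/o/ — between /d/ and /n/; rule 1 does not apply here → [o].
/n/ stays [n].
/b/ (between /n/ and /e/): rule 2 targets it, but not between two vowels → unchanged [b].
/e/ meets the environment for rule 1 (in an unstressed syllable) → [ə].
Rule 2 applies to /ɡ/ (between /e/ and /a/: between two vowels) → [ɣ].
/a/ (word-final) occurs in an unstressed syllable → [ə] by rule 1.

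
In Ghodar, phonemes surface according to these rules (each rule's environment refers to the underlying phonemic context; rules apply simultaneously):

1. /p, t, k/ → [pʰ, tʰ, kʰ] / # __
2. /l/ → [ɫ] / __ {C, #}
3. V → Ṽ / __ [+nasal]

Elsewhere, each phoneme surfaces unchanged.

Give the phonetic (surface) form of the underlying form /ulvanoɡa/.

/u/ (word-initial): rule 3 targets it, but not before a nasal consonant → unchanged [u].
/l/ (between /u/ and /v/) occurs word-finally or immediately before a consonant → [ɫ] by rule 2.
Rule 3 applies to /a/ (between /v/ and /n/: before a nasal consonant) → [ã].
/o/ (between /n/ and /ɡ/) fails the environment for rule 3, so it stays [o].
/a/ (word-final): rule 3 targets it, but not before a nasal consonant → unchanged [a].

[uɫvãnoɡa]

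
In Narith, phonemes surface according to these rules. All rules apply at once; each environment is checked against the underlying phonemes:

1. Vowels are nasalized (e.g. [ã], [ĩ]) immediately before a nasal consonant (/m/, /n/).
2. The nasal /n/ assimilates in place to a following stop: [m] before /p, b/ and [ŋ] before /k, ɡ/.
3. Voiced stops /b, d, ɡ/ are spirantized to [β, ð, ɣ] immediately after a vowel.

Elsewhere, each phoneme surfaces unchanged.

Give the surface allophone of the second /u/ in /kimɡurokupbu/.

[u]

/u/ (between /k/ and /p/): rule 1 targets it, but not before a nasal consonant → unchanged [u].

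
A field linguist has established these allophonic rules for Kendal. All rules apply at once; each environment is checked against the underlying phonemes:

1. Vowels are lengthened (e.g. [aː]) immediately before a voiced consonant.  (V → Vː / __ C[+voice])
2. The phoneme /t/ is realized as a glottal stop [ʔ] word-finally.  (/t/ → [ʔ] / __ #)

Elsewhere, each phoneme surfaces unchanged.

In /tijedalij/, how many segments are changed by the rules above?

4

Segments that undergo a rule: /i/ → [iː] (rule 1); /e/ → [eː] (rule 1); /a/ → [aː] (rule 1); /i/ → [iː] (rule 1).
All other segments surface unchanged.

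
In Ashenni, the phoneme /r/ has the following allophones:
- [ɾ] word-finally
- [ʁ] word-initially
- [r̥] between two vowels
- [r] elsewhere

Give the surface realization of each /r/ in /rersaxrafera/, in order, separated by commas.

Occurrence 1 (position 1): word-initially → [ʁ].
Occurrence 2 (position 3): no conditioning environment matches → elsewhere allophone [r].
Occurrence 3 (position 7): no conditioning environment matches → elsewhere allophone [r].
Occurrence 4 (position 11): between two vowels → [r̥].

[ʁ], [r], [r], [r̥]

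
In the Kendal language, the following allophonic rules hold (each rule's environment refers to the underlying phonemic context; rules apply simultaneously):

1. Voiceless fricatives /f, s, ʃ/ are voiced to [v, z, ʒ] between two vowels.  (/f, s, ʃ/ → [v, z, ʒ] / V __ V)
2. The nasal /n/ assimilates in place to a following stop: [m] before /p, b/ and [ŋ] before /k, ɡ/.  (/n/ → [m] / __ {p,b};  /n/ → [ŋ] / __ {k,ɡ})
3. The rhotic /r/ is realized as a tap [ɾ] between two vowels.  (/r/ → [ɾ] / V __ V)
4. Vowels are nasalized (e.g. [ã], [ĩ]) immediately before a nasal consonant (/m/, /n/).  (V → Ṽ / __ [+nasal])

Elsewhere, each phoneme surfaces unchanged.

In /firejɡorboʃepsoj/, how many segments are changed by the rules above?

Segments that undergo a rule: /r/ → [ɾ] (rule 3); /ʃ/ → [ʒ] (rule 1).
All other segments surface unchanged.

2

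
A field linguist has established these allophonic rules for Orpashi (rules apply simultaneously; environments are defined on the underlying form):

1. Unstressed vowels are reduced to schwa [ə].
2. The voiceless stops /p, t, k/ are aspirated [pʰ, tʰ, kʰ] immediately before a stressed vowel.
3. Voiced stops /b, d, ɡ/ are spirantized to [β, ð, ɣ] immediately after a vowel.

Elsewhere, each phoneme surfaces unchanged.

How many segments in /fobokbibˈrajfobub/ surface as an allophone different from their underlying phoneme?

9

Segments that undergo a rule: /o/ → [ə] (rule 1); /b/ → [β] (rule 3); /o/ → [ə] (rule 1); /i/ → [ə] (rule 1); /b/ → [β] (rule 3); /o/ → [ə] (rule 1); /b/ → [β] (rule 3); /u/ → [ə] (rule 1); /b/ → [β] (rule 3).
All other segments surface unchanged.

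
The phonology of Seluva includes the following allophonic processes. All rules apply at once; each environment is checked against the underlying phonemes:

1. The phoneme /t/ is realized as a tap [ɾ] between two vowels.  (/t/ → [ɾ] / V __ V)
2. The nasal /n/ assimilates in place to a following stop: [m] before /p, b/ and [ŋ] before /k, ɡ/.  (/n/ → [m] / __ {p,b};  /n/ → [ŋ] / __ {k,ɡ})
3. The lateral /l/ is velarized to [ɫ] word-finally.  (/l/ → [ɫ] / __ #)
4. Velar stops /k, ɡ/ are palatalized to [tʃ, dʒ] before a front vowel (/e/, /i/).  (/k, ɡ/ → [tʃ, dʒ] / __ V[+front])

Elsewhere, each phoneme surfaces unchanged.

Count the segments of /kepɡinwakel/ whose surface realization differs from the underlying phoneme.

4

Segments that undergo a rule: /k/ → [tʃ] (rule 4); /ɡ/ → [dʒ] (rule 4); /k/ → [tʃ] (rule 4); /l/ → [ɫ] (rule 3).
All other segments surface unchanged.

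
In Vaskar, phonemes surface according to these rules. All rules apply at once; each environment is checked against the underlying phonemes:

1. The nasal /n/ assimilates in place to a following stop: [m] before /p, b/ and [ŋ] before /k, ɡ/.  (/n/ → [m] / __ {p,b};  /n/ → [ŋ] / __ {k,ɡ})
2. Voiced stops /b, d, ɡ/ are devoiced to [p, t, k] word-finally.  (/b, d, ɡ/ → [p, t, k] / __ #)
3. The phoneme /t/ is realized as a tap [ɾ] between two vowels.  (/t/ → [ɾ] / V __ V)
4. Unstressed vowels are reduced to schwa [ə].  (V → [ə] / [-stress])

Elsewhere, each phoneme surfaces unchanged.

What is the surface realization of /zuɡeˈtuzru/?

/u/ (between /z/ and /ɡ/) occurs in an unstressed syllable → [ə] by rule 4.
/ɡ/ (between /u/ and /e/) is in the target of rule 2 but the environment (word-finally) is not met → [ɡ].
Rule 4 applies to /e/ (between /ɡ/ and /t/: in an unstressed syllable) → [ə].
/t/ (between /e/ and /u/): between two vowels, so rule 3 applies → [ɾ].
/u/ — between /t/ and /z/; rule 4 does not apply here → [u].
/u/ — word-final, in an unstressed syllable — surfaces as [ə] (rule 4).

[zəɡəˈɾuzrə]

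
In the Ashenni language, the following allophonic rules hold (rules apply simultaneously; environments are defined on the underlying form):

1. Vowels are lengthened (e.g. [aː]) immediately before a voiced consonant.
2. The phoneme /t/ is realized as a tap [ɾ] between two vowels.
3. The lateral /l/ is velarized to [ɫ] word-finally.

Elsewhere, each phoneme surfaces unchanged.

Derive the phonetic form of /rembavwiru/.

[reːmbaːvwiːru]

/r/ stays [r].
/e/ — between /r/ and /m/, before a voiced consonant — surfaces as [eː] (rule 1).
/m/ (between /e/ and /b/): no rule targets it → [m].
/b/ stays [b].
Rule 1 applies to /a/ (between /b/ and /v/: before a voiced consonant) → [aː].
/v/ (between /a/ and /w/): no rule targets it → [v].
/w/ — not in any rule's target class → [w].
/i/ (between /w/ and /r/): before a voiced consonant, so rule 1 applies → [iː].
/r/ — not in any rule's target class → [r].
/u/ (word-final): rule 1 targets it, but not before a voiced consonant → unchanged [u].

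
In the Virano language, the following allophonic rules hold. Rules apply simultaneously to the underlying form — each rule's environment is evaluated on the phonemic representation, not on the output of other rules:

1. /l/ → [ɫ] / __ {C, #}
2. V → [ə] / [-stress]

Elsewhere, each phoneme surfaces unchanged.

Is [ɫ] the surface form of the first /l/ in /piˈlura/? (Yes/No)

No

/l/ (between /i/ and /u/) fails the environment for rule 1, so it stays [l].
The actual realization is [l], not [ɫ].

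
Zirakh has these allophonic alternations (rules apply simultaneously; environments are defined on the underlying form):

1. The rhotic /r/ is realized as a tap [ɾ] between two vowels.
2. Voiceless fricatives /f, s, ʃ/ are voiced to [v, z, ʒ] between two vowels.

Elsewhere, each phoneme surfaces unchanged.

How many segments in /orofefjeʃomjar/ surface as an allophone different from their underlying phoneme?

3

Segments that undergo a rule: /r/ → [ɾ] (rule 1); /f/ → [v] (rule 2); /ʃ/ → [ʒ] (rule 2).
All other segments surface unchanged.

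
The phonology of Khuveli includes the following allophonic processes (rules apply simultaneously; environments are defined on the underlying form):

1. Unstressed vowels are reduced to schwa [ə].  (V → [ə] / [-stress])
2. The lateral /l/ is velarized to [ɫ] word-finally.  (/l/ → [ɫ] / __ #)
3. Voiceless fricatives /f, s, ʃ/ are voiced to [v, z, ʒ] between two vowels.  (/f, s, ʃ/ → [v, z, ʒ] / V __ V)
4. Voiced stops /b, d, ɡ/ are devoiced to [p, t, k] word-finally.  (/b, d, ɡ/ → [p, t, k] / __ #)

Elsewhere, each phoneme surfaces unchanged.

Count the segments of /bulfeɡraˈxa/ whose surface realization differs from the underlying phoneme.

3

Segments that undergo a rule: /u/ → [ə] (rule 1); /e/ → [ə] (rule 1); /a/ → [ə] (rule 1).
All other segments surface unchanged.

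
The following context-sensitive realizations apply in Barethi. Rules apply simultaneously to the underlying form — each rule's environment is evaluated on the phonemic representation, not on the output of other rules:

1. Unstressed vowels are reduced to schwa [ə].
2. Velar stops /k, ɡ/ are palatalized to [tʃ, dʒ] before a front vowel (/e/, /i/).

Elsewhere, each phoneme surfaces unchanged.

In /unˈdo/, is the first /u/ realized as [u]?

/u/ (word-initial): in an unstressed syllable, so rule 1 applies → [ə].
The actual realization is [ə], not [u].

No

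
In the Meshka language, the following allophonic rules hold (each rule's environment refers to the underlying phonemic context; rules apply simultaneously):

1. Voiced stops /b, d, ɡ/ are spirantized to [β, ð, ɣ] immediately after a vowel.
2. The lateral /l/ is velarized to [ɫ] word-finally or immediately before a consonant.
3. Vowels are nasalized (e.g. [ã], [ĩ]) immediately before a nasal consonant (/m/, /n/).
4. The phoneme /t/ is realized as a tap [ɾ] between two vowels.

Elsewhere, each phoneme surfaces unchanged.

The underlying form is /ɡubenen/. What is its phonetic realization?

/ɡ/ (word-initial) is in the target of rule 1 but the environment (immediately after a vowel) is not met → [ɡ].
/u/ (between /ɡ/ and /b/): rule 3 targets it, but not before a nasal consonant → unchanged [u].
/b/ meets the environment for rule 1 (immediately after a vowel) → [β].
Rule 3 applies to /e/ (between /b/ and /n/: before a nasal consonant) → [ẽ].
/n/ — not in any rule's target class → [n].
/e/ (between /n/ and /n/) occurs before a nasal consonant → [ẽ] by rule 3.
/n/ — not in any rule's target class → [n].

[ɡuβẽnẽn]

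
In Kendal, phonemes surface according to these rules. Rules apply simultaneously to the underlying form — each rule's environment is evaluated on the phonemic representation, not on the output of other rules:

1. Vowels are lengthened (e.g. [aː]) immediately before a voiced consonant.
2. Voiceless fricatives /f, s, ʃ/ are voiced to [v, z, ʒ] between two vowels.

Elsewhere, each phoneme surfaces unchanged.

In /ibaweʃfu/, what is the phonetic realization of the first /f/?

/f/ (between /ʃ/ and /u/) fails the environment for rule 2, so it stays [f].

[f]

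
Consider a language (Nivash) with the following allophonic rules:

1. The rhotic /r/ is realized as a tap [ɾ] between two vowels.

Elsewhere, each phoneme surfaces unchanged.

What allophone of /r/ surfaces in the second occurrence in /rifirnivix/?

/r/ (between /i/ and /n/) fails the environment for rule 1, so it stays [r].

[r]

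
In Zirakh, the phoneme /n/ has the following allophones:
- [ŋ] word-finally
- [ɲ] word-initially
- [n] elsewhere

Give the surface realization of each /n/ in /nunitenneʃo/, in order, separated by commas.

[ɲ], [n], [n], [n]

Occurrence 1 (position 1): word-initially → [ɲ].
Occurrence 2 (position 3): no conditioning environment matches → elsewhere allophone [n].
Occurrence 3 (position 7): no conditioning environment matches → elsewhere allophone [n].
Occurrence 4 (position 8): no conditioning environment matches → elsewhere allophone [n].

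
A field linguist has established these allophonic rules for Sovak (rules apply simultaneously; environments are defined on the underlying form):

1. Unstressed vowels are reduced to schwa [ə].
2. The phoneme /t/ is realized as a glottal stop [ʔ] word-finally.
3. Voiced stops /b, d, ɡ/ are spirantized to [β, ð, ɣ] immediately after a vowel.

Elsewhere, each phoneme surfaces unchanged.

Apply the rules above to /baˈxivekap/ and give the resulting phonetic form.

/b/ — word-initial; rule 3 does not apply here → [b].
/a/ (between /b/ and /x/): in an unstressed syllable, so rule 1 applies → [ə].
/x/ (between /a/ and /i/) is unaffected → [x].
/i/ (between /x/ and /v/) fails the environment for rule 1, so it stays [i].
/v/ (between /i/ and /e/): no rule targets it → [v].
/e/ (between /v/ and /k/) occurs in an unstressed syllable → [ə] by rule 1.
/k/ — not in any rule's target class → [k].
/a/ meets the environment for rule 1 (in an unstressed syllable) → [ə].
/p/ — not in any rule's target class → [p].

[bəˈxivəkəp]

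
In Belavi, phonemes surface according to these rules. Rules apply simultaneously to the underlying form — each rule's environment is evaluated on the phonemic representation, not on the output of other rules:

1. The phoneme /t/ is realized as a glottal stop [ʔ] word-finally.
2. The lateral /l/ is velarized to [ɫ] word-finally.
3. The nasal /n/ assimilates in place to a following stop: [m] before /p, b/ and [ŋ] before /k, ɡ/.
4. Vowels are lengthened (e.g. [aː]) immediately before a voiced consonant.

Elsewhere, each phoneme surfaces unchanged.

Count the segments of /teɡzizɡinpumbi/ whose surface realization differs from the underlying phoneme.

Segments that undergo a rule: /e/ → [eː] (rule 4); /i/ → [iː] (rule 4); /i/ → [iː] (rule 4); /n/ → [m] (rule 3); /u/ → [uː] (rule 4).
All other segments surface unchanged.

5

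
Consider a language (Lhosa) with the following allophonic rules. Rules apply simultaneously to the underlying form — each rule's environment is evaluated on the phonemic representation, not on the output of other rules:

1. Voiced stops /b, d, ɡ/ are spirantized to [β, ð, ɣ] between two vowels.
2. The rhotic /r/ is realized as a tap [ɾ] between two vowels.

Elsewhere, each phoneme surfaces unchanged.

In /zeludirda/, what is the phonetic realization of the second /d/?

/d/ (between /r/ and /a/) is in the target of rule 1 but the environment (between two vowels) is not met → [d].

[d]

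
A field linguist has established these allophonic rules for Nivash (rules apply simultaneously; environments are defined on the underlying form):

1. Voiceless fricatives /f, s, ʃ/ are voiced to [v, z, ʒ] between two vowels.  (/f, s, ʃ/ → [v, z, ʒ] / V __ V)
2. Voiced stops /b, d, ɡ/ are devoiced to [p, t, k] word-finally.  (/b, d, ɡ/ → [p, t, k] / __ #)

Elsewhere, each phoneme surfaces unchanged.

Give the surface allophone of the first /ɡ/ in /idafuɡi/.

[ɡ]

/ɡ/ (between /u/ and /i/) fails the environment for rule 2, so it stays [ɡ].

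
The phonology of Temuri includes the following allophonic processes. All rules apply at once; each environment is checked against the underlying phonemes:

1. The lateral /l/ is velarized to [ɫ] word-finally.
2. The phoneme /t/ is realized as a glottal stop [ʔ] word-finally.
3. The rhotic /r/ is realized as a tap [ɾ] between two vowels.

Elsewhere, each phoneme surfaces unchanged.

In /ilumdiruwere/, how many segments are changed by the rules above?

2

Segments that undergo a rule: /r/ → [ɾ] (rule 3); /r/ → [ɾ] (rule 3).
All other segments surface unchanged.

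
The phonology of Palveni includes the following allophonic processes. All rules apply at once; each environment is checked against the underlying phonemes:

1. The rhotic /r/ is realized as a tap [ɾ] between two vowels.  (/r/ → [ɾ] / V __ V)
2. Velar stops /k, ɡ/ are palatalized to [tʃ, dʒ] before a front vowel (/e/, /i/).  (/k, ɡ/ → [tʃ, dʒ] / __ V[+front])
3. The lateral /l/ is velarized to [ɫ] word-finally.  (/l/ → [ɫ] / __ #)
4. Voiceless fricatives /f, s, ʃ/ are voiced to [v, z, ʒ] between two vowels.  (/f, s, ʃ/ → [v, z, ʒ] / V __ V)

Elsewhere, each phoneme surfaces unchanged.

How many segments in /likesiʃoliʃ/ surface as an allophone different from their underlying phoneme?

3

Segments that undergo a rule: /k/ → [tʃ] (rule 2); /s/ → [z] (rule 4); /ʃ/ → [ʒ] (rule 4).
All other segments surface unchanged.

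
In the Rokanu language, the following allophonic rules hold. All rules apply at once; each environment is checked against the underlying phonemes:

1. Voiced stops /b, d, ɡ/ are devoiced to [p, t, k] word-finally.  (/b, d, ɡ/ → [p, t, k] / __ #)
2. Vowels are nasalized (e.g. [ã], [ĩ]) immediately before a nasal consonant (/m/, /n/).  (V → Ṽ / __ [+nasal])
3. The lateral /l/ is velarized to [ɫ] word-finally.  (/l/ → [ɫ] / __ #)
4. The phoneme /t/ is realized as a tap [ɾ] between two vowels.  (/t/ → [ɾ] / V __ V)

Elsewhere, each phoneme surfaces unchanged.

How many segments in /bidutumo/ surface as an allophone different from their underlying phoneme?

2

Segments that undergo a rule: /t/ → [ɾ] (rule 4); /u/ → [ũ] (rule 2).
All other segments surface unchanged.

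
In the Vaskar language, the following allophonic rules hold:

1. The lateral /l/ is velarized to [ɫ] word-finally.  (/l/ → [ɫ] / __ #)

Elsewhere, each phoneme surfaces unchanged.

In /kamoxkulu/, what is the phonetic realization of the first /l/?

[l]

/l/ — between /u/ and /u/; rule 1 does not apply here → [l].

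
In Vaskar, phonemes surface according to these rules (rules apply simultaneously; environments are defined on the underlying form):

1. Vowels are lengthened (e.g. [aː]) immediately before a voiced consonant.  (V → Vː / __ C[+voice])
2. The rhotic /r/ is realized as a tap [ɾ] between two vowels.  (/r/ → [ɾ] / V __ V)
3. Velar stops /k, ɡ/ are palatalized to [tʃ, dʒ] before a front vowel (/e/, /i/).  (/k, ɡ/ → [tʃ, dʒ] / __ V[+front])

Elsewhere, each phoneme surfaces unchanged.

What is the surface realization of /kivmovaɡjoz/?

Rule 3 applies to /k/ (word-initial: before a front vowel) → [tʃ].
/i/ (between /k/ and /v/): before a voiced consonant, so rule 1 applies → [iː].
/o/ — between /m/ and /v/, before a voiced consonant — surfaces as [oː] (rule 1).
/a/ meets the environment for rule 1 (before a voiced consonant) → [aː].
/ɡ/ (between /a/ and /j/) fails the environment for rule 3, so it stays [ɡ].
/o/ meets the environment for rule 1 (before a voiced consonant) → [oː].

[tʃiːvmoːvaːɡjoːz]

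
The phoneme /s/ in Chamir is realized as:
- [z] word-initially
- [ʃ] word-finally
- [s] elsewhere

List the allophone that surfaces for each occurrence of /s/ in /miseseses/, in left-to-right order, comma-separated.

Occurrence 1 (position 3): no conditioning environment matches → elsewhere allophone [s].
Occurrence 2 (position 5): no conditioning environment matches → elsewhere allophone [s].
Occurrence 3 (position 7): no conditioning environment matches → elsewhere allophone [s].
Occurrence 4 (position 9): word-finally → [ʃ].

[s], [s], [s], [ʃ]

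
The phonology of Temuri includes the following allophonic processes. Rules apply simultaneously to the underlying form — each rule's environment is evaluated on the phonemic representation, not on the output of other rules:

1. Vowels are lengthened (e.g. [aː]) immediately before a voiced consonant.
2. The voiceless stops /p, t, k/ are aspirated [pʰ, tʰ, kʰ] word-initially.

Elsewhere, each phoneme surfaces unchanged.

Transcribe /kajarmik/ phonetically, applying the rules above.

Rule 2 applies to /k/ (word-initial: word-initially) → [kʰ].
/a/ — between /k/ and /j/, before a voiced consonant — surfaces as [aː] (rule 1).
/a/ meets the environment for rule 1 (before a voiced consonant) → [aː].
/i/ (between /m/ and /k/) fails the environment for rule 1, so it stays [i].
/k/ — word-final; rule 2 does not apply here → [k].

[kʰaːjaːrmik]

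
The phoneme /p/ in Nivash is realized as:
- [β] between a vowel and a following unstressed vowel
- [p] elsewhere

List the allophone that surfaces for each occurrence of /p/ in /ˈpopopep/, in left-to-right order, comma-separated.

[p], [β], [β], [p]

Occurrence 1 (position 1): no conditioning environment matches → elsewhere allophone [p].
Occurrence 2 (position 3): between a vowel and a following unstressed vowel → [β].
Occurrence 3 (position 5): between a vowel and a following unstressed vowel → [β].
Occurrence 4 (position 7): no conditioning environment matches → elsewhere allophone [p].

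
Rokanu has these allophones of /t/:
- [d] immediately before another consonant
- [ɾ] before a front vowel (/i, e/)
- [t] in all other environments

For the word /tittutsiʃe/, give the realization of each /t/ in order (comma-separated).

[ɾ], [d], [t], [d]

Occurrence 1 (position 1): before a front vowel (/i, e/) → [ɾ].
Occurrence 2 (position 3): immediately before another consonant → [d].
Occurrence 3 (position 4): no conditioning environment matches → elsewhere allophone [t].
Occurrence 4 (position 6): immediately before another consonant → [d].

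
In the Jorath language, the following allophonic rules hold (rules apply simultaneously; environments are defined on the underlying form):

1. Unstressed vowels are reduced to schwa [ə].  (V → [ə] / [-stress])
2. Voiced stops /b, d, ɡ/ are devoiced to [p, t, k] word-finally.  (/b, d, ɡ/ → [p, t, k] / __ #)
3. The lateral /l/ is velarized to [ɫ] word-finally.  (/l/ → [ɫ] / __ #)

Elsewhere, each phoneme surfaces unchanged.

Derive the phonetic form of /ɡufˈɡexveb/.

[ɡəfˈɡexvəp]

/ɡ/ (word-initial) is in the target of rule 2 but the environment (word-finally) is not met → [ɡ].
/u/ (between /ɡ/ and /f/) occurs in an unstressed syllable → [ə] by rule 1.
/f/ — not in any rule's target class → [f].
/ɡ/ (between /f/ and /e/) is in the target of rule 2 but the environment (word-finally) is not met → [ɡ].
/e/ — between /ɡ/ and /x/; rule 1 does not apply here → [e].
/x/ stays [x].
/v/ (between /x/ and /e/): no rule targets it → [v].
Rule 1 applies to /e/ (between /v/ and /b/: in an unstressed syllable) → [ə].
/b/ (word-final) occurs word-finally → [p] by rule 2.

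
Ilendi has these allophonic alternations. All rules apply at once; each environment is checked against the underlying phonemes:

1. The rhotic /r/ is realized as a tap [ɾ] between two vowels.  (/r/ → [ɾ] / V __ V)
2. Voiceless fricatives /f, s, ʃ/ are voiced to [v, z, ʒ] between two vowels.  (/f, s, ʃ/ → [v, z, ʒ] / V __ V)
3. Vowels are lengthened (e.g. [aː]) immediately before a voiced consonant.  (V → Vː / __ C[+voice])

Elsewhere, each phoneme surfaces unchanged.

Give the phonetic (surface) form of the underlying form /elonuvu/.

/e/ — word-initial, before a voiced consonant — surfaces as [eː] (rule 3).
/o/ — between /l/ and /n/, before a voiced consonant — surfaces as [oː] (rule 3).
/u/ (between /n/ and /v/): before a voiced consonant, so rule 3 applies → [uː].
/u/ (word-final) fails the environment for rule 3, so it stays [u].

[eːloːnuːvu]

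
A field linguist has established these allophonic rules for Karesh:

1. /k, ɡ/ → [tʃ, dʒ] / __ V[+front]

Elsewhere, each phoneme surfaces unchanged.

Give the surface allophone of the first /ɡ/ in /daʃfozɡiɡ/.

/ɡ/ meets the environment for rule 1 (before a front vowel) → [dʒ].

[dʒ]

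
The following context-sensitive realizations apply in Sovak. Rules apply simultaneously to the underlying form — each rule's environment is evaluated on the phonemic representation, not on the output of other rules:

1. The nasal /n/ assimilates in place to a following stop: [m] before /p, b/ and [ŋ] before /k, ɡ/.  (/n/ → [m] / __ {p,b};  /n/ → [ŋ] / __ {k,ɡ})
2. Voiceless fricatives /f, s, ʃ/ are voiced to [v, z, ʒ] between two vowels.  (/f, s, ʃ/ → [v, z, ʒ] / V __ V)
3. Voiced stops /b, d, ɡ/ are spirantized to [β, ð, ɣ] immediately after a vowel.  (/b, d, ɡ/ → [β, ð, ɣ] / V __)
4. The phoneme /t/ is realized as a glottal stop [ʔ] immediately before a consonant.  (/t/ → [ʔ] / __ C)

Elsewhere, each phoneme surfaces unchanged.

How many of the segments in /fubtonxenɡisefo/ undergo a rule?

4

Segments that undergo a rule: /b/ → [β] (rule 3); /n/ → [ŋ] (rule 1); /s/ → [z] (rule 2); /f/ → [v] (rule 2).
All other segments surface unchanged.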